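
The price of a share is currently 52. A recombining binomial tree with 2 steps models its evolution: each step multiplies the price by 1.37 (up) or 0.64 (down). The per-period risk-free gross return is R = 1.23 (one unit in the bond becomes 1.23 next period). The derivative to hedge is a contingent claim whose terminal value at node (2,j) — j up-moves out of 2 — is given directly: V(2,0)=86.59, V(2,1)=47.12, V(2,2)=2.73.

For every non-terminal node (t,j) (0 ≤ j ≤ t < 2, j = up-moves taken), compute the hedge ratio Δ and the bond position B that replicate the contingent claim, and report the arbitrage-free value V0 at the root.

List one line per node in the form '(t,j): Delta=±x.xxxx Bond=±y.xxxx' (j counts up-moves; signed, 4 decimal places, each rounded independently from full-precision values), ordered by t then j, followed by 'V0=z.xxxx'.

(0,0): Delta=-0.9305 Bond=61.3257
(1,0): Delta=-1.6247 Bond=98.5316
(1,1): Delta=-0.8536 Bond=69.9490
V0=12.9390

The replicating-portfolio and risk-neutral prices coincide; use p* = (1.23−0.64)/(1.37−0.64) = 0.8082 for the latter.
At expiry t=2: V(2,0)=86.5900, V(2,1)=47.1200, V(2,2)=2.7300
(1,0): S=33.2800. Δ = (V_up−V_dn)/(S_up−S_dn) = (47.1200−86.5900)/(45.5936−21.2992) = -1.6247. V = [p*·47.1200 + (1−p*)·86.5900]/1.23 = 44.4631. B = V − Δ·S = 98.5316.
(1,1): S=71.2400. Δ = (V_up−V_dn)/(S_up−S_dn) = (2.7300−47.1200)/(97.5988−45.5936) = -0.8536. V = [p*·2.7300 + (1−p*)·47.1200]/1.23 = 9.1408. B = V − Δ·S = 69.9490.
(0,0): S=52.0000. Δ = (V_up−V_dn)/(S_up−S_dn) = (9.1408−44.4631)/(71.2400−33.2800) = -0.9305. V = [p*·9.1408 + (1−p*)·44.4631]/1.23 = 12.9390. B = V − Δ·S = 61.3257.
Root portfolio cost Δ·52+B reproduces V0=12.9390.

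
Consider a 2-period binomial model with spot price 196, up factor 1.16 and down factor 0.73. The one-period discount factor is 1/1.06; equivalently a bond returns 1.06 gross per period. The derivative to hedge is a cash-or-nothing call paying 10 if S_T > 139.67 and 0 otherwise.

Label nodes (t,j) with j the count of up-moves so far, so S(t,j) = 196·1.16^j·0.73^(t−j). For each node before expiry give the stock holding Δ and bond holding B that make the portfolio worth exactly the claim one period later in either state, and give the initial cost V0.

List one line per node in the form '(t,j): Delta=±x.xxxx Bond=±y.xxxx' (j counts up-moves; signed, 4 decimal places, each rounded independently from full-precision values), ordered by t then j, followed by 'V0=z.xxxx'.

(0,0): Delta=0.0260 Bond=3.3164
(1,0): Delta=0.1625 Bond=-16.0158
(1,1): Delta=0.0000 Bond=9.4340
V0=8.4186

No-arbitrage ⇒ martingale measure with p* = (R−d)/(u−d) = 0.7674.
Terminal values V(2,·): V(2,0)=0.0000, V(2,1)=10.0000, V(2,2)=10.0000
  t=1,j=0: stock 143.0800 → up 165.9728 (V=10.0000), down 104.4484 (V=0.0000). Price 7.2400; hedge Δ=0.1625, bond B=-16.0158.
  t=1,j=1: stock 227.3600 → up 263.7376 (V=10.0000), down 165.9728 (V=10.0000). Price 9.4340; hedge Δ=0.0000, bond B=9.4340.
  t=0,j=0: stock 196.0000 → up 227.3600 (V=9.4340), down 143.0800 (V=7.2400). Price 8.4186; hedge Δ=0.0260, bond B=3.3164.
Check: Δ(0,0)·S0 + B(0,0) = 8.4186 = V0.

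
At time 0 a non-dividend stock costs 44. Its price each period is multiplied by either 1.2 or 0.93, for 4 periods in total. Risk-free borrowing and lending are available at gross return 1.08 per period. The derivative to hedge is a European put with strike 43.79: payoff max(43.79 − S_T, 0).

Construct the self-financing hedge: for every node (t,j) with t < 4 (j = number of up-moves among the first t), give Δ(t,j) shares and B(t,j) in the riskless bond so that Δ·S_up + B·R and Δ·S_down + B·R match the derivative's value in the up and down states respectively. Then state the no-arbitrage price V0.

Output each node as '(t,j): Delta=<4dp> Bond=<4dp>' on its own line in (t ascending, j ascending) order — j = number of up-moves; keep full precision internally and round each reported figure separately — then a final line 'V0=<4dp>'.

(0,0): Delta=-0.0851 Bond=4.2453
(1,0): Delta=-0.1971 Bond=9.1663
(1,1): Delta=-0.0157 Bond=0.9199
(2,0): Delta=-0.4488 Bond=19.4799
(2,1): Delta=-0.0410 Bond=2.2353
(2,2): Delta=0.0000 Bond=0.0000
(3,0): Delta=-1.0000 Bond=40.5463
(3,1): Delta=-0.1071 Bond=5.4319
(3,2): Delta=0.0000 Bond=0.0000
(3,3): Delta=0.0000 Bond=0.0000
V0=0.5012

The replicating-portfolio and risk-neutral prices coincide; use p* = (1.08−0.93)/(1.2−0.93) = 0.5556 for the latter.
Terminal values V(4,·): V(4,0)=10.8757, V(4,1)=1.3200, V(4,2)=0.0000, V(4,3)=0.0000, V(4,4)=0.0000
  t=3,j=0: stock 35.3917 → up 42.4700 (V=1.3200), down 32.9143 (V=10.8757). Price 5.1546; hedge Δ=-1.0000, bond B=40.5463.
  t=3,j=1: stock 45.6667 → up 54.8001 (V=0.0000), down 42.4700 (V=1.3200). Price 0.5432; hedge Δ=-0.1071, bond B=5.4319.
  t=3,j=2: stock 58.9248 → up 70.7098 (V=0.0000), down 54.8001 (V=0.0000). Price 0.0000; hedge Δ=0.0000, bond B=0.0000.
  t=3,j=3: stock 76.0320 → up 91.2384 (V=0.0000), down 70.7098 (V=0.0000). Price 0.0000; hedge Δ=0.0000, bond B=0.0000.
  t=2,j=0: stock 38.0556 → up 45.6667 (V=0.5432), down 35.3917 (V=5.1546). Price 2.4006; hedge Δ=-0.4488, bond B=19.4799.
  t=2,j=1: stock 49.1040 → up 58.9248 (V=0.0000), down 45.6667 (V=0.5432). Price 0.2235; hedge Δ=-0.0410, bond B=2.2353.
  t=2,j=2: stock 63.3600 → up 76.0320 (V=0.0000), down 58.9248 (V=0.0000). Price 0.0000; hedge Δ=0.0000, bond B=0.0000.
  t=1,j=0: stock 40.9200 → up 49.1040 (V=0.2235), down 38.0556 (V=2.4006). Price 1.1029; hedge Δ=-0.1971, bond B=9.1663.
  t=1,j=1: stock 52.8000 → up 63.3600 (V=0.0000), down 49.1040 (V=0.2235). Price 0.0920; hedge Δ=-0.0157, bond B=0.9199.
  t=0,j=0: stock 44.0000 → up 52.8000 (V=0.0920), down 40.9200 (V=1.1029). Price 0.5012; hedge Δ=-0.0851, bond B=4.2453.
Root portfolio cost Δ·44+B reproduces V0=0.5012.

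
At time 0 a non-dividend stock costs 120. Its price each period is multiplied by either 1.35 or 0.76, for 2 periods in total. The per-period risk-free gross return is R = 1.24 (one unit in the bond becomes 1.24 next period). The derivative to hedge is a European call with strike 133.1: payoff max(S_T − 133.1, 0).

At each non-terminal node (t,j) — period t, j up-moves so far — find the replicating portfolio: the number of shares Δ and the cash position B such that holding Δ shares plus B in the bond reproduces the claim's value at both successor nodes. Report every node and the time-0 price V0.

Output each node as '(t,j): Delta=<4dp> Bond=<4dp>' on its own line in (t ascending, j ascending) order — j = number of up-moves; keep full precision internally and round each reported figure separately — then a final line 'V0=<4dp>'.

(0,0): Delta=0.7932 Bond=-58.3420
(1,0): Delta=0.0000 Bond=0.0000
(1,1): Delta=0.8956 Bond=-88.9229
V0=36.8476

No-arbitrage ⇒ martingale measure with p* = (R−d)/(u−d) = 0.8136.
Terminal payoffs: V(2,0)=0.0000, V(2,1)=0.0000, V(2,2)=85.6000
Node (1,0) S=91.2000: V=(p*·0.0000+(1−p*)·0.0000)/1.24=0.0000; Δ=(0.0000−0.0000)/(123.1200−69.3120)=0.0000; B=V−Δ·S=0.0000
Node (1,1) S=162.0000: V=(p*·85.6000+(1−p*)·0.0000)/1.24=56.1618; Δ=(85.6000−0.0000)/(218.7000−123.1200)=0.8956; B=V−Δ·S=-88.9229
Node (0,0) S=120.0000: V=(p*·56.1618+(1−p*)·0.0000)/1.24=36.8476; Δ=(56.1618−0.0000)/(162.0000−91.2000)=0.7932; B=V−Δ·S=-58.3420
The time-0 hedge costs 36.8476, which is the no-arbitrage price.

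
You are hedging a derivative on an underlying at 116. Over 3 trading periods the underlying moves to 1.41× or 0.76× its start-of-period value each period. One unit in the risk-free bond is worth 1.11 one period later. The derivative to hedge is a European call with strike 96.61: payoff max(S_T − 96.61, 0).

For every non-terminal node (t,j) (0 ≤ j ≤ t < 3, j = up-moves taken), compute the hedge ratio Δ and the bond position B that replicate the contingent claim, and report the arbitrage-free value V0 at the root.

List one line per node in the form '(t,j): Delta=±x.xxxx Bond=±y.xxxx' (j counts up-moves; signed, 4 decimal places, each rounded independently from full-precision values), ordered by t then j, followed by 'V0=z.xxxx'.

Risk-neutral probability p* = (R−d)/(u−d) = (1.11−0.76)/(1.41−0.76) = 0.5385.
At expiry t=3: V(3,0)=0.0000, V(3,1)=0.0000, V(3,2)=78.6609, V(3,3)=228.5636
Node (2,0) S=67.0016: V=(p*·0.0000+(1−p*)·0.0000)/1.11=0.0000; Δ=(0.0000−0.0000)/(94.4723−50.9212)=0.0000; B=V−Δ·S=0.0000
Node (2,1) S=124.3056: V=(p*·78.6609+(1−p*)·0.0000)/1.11=38.1584; Δ=(78.6609−0.0000)/(175.2709−94.4723)=0.9735; B=V−Δ·S=-82.8583
Node (2,2) S=230.6196: V=(p*·228.5636+(1−p*)·78.6609)/1.11=143.5836; Δ=(228.5636−78.6609)/(325.1736−175.2709)=1.0000; B=V−Δ·S=-87.0360
Node (1,0) S=88.1600: V=(p*·38.1584+(1−p*)·0.0000)/1.11=18.5107; Δ=(38.1584−0.0000)/(124.3056−67.0016)=0.6659; B=V−Δ·S=-40.1946
Node (1,1) S=163.5600: V=(p*·143.5836+(1−p*)·38.1584)/1.11=85.5188; Δ=(143.5836−38.1584)/(230.6196−124.3056)=0.9916; B=V−Δ·S=-76.6737
Node (0,0) S=116.0000: V=(p*·85.5188+(1−p*)·18.5107)/1.11=49.1819; Δ=(85.5188−18.5107)/(163.5600−88.1600)=0.8887; B=V−Δ·S=-53.9074
Each (Δ,B) replicates both successor values, so the strategy is self-financing and V0 is arbitrage-free.

(0,0): Delta=0.8887 Bond=-53.9074
(1,0): Delta=0.6659 Bond=-40.1946
(1,1): Delta=0.9916 Bond=-76.6737
(2,0): Delta=0.0000 Bond=0.0000
(2,1): Delta=0.9735 Bond=-82.8583
(2,2): Delta=1.0000 Bond=-87.0360
V0=49.1819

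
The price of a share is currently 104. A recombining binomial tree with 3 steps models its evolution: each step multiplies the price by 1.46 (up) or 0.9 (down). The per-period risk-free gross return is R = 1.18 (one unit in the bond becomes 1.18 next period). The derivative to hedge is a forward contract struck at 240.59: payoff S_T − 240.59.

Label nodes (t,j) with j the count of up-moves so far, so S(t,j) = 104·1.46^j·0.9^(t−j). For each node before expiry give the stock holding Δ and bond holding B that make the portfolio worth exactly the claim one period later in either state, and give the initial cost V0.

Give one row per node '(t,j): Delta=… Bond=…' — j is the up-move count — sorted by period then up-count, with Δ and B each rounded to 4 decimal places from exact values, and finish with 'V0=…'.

(0,0): Delta=1.0000 Bond=-146.4305
(1,0): Delta=1.0000 Bond=-172.7880
(1,1): Delta=1.0000 Bond=-172.7880
(2,0): Delta=1.0000 Bond=-203.8898
(2,1): Delta=1.0000 Bond=-203.8898
(2,2): Delta=1.0000 Bond=-203.8898
V0=-42.4305

The replicating-portfolio and risk-neutral prices coincide; use p* = (1.18−0.9)/(1.46−0.9) = 0.5000 for the latter.
Terminal values V(3,·): V(3,0)=-164.7740, V(3,1)=-117.5996, V(3,2)=-41.0722, V(3,3)=83.0721
  t=2,j=0: stock 84.2400 → up 122.9904 (V=-117.5996), down 75.8160 (V=-164.7740). Price -119.6498; hedge Δ=1.0000, bond B=-203.8898.
  t=2,j=1: stock 136.6560 → up 199.5178 (V=-41.0722), down 122.9904 (V=-117.5996). Price -67.2338; hedge Δ=1.0000, bond B=-203.8898.
  t=2,j=2: stock 221.6864 → up 323.6621 (V=83.0721), down 199.5178 (V=-41.0722). Price 17.7966; hedge Δ=1.0000, bond B=-203.8898.
  t=1,j=0: stock 93.6000 → up 136.6560 (V=-67.2338), down 84.2400 (V=-119.6498). Price -79.1880; hedge Δ=1.0000, bond B=-172.7880.
  t=1,j=1: stock 151.8400 → up 221.6864 (V=17.7966), down 136.6560 (V=-67.2338). Price -20.9480; hedge Δ=1.0000, bond B=-172.7880.
  t=0,j=0: stock 104.0000 → up 151.8400 (V=-20.9480), down 93.6000 (V=-79.1880). Price -42.4305; hedge Δ=1.0000, bond B=-146.4305.
Root portfolio cost Δ·104+B reproduces V0=-42.4305.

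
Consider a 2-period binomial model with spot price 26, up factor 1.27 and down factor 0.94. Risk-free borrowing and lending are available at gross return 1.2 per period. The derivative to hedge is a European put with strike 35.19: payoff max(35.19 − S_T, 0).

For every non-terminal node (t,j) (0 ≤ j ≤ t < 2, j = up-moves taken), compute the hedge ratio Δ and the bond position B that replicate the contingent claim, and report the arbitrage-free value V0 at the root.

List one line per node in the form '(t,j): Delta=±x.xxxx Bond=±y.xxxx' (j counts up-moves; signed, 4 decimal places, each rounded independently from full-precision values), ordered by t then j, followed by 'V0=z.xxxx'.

(0,0): Delta=-0.4838 Bond=13.9247
(1,0): Delta=-1.0000 Bond=29.3250
(1,1): Delta=-0.3810 Bond=13.3132
V0=1.3453

No-arbitrage ⇒ martingale measure with p* = (R−d)/(u−d) = 0.7879.
At expiry t=2: V(2,0)=12.2164, V(2,1)=4.1512, V(2,2)=0.0000
Node (1,0) S=24.4400: V=(p*·4.1512+(1−p*)·12.2164)/1.2=4.8850; Δ=(4.1512−12.2164)/(31.0388−22.9736)=-1.0000; B=V−Δ·S=29.3250
Node (1,1) S=33.0200: V=(p*·0.0000+(1−p*)·4.1512)/1.2=0.7338; Δ=(0.0000−4.1512)/(41.9354−31.0388)=-0.3810; B=V−Δ·S=13.3132
Node (0,0) S=26.0000: V=(p*·0.7338+(1−p*)·4.8850)/1.2=1.3453; Δ=(0.7338−4.8850)/(33.0200−24.4400)=-0.4838; B=V−Δ·S=13.9247
Self-financing check: at every node Δ·S+B equals the discounted successor values.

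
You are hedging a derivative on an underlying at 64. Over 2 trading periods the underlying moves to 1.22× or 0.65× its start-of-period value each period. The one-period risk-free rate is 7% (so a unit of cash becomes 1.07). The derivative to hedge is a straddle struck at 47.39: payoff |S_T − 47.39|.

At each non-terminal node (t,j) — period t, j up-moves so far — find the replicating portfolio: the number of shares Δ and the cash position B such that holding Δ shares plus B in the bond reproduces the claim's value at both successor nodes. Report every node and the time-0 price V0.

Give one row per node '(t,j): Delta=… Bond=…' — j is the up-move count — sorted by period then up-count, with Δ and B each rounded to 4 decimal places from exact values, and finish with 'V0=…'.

(0,0): Delta=0.7256 Bond=-21.3693
(1,0): Delta=-0.7164 Bond=37.1236
(1,1): Delta=1.0000 Bond=-44.2897
V0=25.0696

Since d<R<u, set p* = (R−d)/(u−d) = 0.7368; price each node as the discounted p*-expectation of its children.
Payoff layer (t=2): V(2,0)=20.3500, V(2,1)=3.3620, V(2,2)=47.8676
(1,0): S=41.6000. Δ = (V_up−V_dn)/(S_up−S_dn) = (3.3620−20.3500)/(50.7520−27.0400) = -0.7164. V = [p*·3.3620 + (1−p*)·20.3500]/1.07 = 7.3201. B = V − Δ·S = 37.1236.
(1,1): S=78.0800. Δ = (V_up−V_dn)/(S_up−S_dn) = (47.8676−3.3620)/(95.2576−50.7520) = 1.0000. V = [p*·47.8676 + (1−p*)·3.3620]/1.07 = 33.7903. B = V − Δ·S = -44.2897.
(0,0): S=64.0000. Δ = (V_up−V_dn)/(S_up−S_dn) = (33.7903−7.3201)/(78.0800−41.6000) = 0.7256. V = [p*·33.7903 + (1−p*)·7.3201]/1.07 = 25.0696. B = V − Δ·S = -21.3693.
Root portfolio cost Δ·64+B reproduces V0=25.0696.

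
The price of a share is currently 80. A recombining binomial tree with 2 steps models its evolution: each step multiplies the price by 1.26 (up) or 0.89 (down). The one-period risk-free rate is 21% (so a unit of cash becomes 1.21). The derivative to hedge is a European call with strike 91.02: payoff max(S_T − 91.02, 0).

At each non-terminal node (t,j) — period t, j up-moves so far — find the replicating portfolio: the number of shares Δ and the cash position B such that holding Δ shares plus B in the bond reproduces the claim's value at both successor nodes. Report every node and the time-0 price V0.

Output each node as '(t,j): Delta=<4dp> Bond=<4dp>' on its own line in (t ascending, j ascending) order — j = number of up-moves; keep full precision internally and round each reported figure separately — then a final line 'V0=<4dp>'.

The replicating-portfolio and risk-neutral prices coincide; use p* = (1.21−0.89)/(1.26−0.89) = 0.8649 for the latter.
At expiry t=2: V(2,0)=0.0000, V(2,1)=0.0000, V(2,2)=35.9880
  t=1,j=0: stock 71.2000 → up 89.7120 (V=0.0000), down 63.3680 (V=0.0000). Price 0.0000; hedge Δ=0.0000, bond B=0.0000.
  t=1,j=1: stock 100.8000 → up 127.0080 (V=35.9880), down 89.7120 (V=0.0000). Price 25.7229; hedge Δ=0.9649, bond B=-71.5419.
  t=0,j=0: stock 80.0000 → up 100.8000 (V=25.7229), down 71.2000 (V=0.0000). Price 18.3858; hedge Δ=0.8690, bond B=-51.1356.
Root portfolio cost Δ·80+B reproduces V0=18.3858.

(0,0): Delta=0.8690 Bond=-51.1356
(1,0): Delta=0.0000 Bond=0.0000
(1,1): Delta=0.9649 Bond=-71.5419
V0=18.3858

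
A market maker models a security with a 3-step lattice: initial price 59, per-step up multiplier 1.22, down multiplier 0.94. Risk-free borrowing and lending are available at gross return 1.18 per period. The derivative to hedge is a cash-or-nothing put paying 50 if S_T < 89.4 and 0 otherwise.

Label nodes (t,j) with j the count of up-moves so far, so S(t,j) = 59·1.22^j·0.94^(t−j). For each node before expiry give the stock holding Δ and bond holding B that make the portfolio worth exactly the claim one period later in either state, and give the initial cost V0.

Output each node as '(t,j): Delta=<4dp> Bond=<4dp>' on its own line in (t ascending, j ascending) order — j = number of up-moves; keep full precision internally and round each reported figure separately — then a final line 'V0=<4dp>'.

(0,0): Delta=-1.5970 Bond=105.4901
(1,0): Delta=0.0000 Bond=35.9092
(1,1): Delta=-1.8021 Bond=139.2398
(2,0): Delta=0.0000 Bond=42.3729
(2,1): Delta=0.0000 Bond=42.3729
(2,2): Delta=-2.0335 Bond=184.6247
V0=11.2677

Under the risk-neutral measure, an up-move has probability p* = (R−d)/(u−d) = 0.8571 and values discount at R = 1.18.
At expiry t=3: V(3,0)=50.0000, V(3,1)=50.0000, V(3,2)=50.0000, V(3,3)=0.0000
  t=2,j=0: stock 52.1324 → up 63.6015 (V=50.0000), down 49.0045 (V=50.0000). Price 42.3729; hedge Δ=0.0000, bond B=42.3729.
  t=2,j=1: stock 67.6612 → up 82.5467 (V=50.0000), down 63.6015 (V=50.0000). Price 42.3729; hedge Δ=0.0000, bond B=42.3729.
  t=2,j=2: stock 87.8156 → up 107.1350 (V=0.0000), down 82.5467 (V=50.0000). Price 6.0533; hedge Δ=-2.0335, bond B=184.6247.
  t=1,j=0: stock 55.4600 → up 67.6612 (V=42.3729), down 52.1324 (V=42.3729). Price 35.9092; hedge Δ=0.0000, bond B=35.9092.
  t=1,j=1: stock 71.9800 → up 87.8156 (V=6.0533), down 67.6612 (V=42.3729). Price 9.5269; hedge Δ=-1.8021, bond B=139.2398.
  t=0,j=0: stock 59.0000 → up 71.9800 (V=9.5269), down 55.4600 (V=35.9092). Price 11.2677; hedge Δ=-1.5970, bond B=105.4901.
Self-financing check: at every node Δ·S+B equals the discounted successor values.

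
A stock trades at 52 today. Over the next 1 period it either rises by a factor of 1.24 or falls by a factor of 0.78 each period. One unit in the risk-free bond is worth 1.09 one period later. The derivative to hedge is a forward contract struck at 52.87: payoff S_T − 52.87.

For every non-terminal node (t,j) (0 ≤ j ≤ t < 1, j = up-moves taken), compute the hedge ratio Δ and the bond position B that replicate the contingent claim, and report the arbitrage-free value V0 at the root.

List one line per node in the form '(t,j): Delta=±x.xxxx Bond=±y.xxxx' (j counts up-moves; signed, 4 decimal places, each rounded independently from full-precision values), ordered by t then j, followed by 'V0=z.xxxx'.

Under the risk-neutral measure, an up-move has probability p* = (R−d)/(u−d) = 0.6739 and values discount at R = 1.09.
Terminal values V(1,·): V(1,0)=-12.3100, V(1,1)=11.6100
(0,0): S=52.0000. Δ = (V_up−V_dn)/(S_up−S_dn) = (11.6100−-12.3100)/(64.4800−40.5600) = 1.0000. V = [p*·11.6100 + (1−p*)·-12.3100]/1.09 = 3.4954. B = V − Δ·S = -48.5046.
Each (Δ,B) replicates both successor values, so the strategy is self-financing and V0 is arbitrage-free.

(0,0): Delta=1.0000 Bond=-48.5046
V0=3.4954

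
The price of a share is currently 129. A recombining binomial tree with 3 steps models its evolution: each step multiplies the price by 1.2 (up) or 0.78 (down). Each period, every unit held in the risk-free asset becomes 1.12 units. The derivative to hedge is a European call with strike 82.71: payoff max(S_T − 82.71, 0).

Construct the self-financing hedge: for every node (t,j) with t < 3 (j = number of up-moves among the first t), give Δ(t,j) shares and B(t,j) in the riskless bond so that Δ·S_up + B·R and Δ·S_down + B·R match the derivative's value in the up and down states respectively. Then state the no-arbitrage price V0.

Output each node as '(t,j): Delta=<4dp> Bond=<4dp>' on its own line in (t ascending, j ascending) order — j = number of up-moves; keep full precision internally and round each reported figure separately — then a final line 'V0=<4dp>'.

No-arbitrage ⇒ martingale measure with p* = (R−d)/(u−d) = 0.8095.
Payoff layer (t=3): V(3,0)=0.0000, V(3,1)=11.4703, V(3,2)=62.1828, V(3,3)=140.2020
  t=2,j=0: stock 78.4836 → up 94.1803 (V=11.4703), down 61.2172 (V=0.0000). Price 8.2906; hedge Δ=0.3480, bond B=-19.0197.
  t=2,j=1: stock 120.7440 → up 144.8928 (V=62.1828), down 94.1803 (V=11.4703). Price 46.8958; hedge Δ=1.0000, bond B=-73.8482.
  t=2,j=2: stock 185.7600 → up 222.9120 (V=140.2020), down 144.8928 (V=62.1828). Price 111.9118; hedge Δ=1.0000, bond B=-73.8482.
  t=1,j=0: stock 100.6200 → up 120.7440 (V=46.8958), down 78.4836 (V=8.2906). Price 35.3057; hedge Δ=0.9135, bond B=-56.6113.
  t=1,j=1: stock 154.8000 → up 185.7600 (V=111.9118), down 120.7440 (V=46.8958). Price 88.8641; hedge Δ=1.0000, bond B=-65.9359.
  t=0,j=0: stock 129.0000 → up 154.8000 (V=88.8641), down 100.6200 (V=35.3057). Price 70.2344; hedge Δ=0.9885, bond B=-57.2855.
Each (Δ,B) replicates both successor values, so the strategy is self-financing and V0 is arbitrage-free.

(0,0): Delta=0.9885 Bond=-57.2855
(1,0): Delta=0.9135 Bond=-56.6113
(1,1): Delta=1.0000 Bond=-65.9359
(2,0): Delta=0.3480 Bond=-19.0197
(2,1): Delta=1.0000 Bond=-73.8482
(2,2): Delta=1.0000 Bond=-73.8482
V0=70.2344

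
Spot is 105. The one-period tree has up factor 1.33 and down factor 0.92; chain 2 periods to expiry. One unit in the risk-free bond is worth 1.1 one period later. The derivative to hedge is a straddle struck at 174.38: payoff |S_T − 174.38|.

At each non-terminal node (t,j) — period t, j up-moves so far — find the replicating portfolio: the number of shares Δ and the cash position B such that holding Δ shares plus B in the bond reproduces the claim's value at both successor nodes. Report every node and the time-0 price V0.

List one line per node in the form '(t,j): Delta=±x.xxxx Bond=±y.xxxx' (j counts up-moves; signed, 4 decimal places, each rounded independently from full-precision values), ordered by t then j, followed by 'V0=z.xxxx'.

Under the risk-neutral measure, an up-move has probability p* = (R−d)/(u−d) = 0.4390 and values discount at R = 1.1.
Terminal values V(2,·): V(2,0)=85.5080, V(2,1)=45.9020, V(2,2)=11.3545
  t=1,j=0: stock 96.6000 → up 128.4780 (V=45.9020), down 88.8720 (V=85.5080). Price 61.9273; hedge Δ=-1.0000, bond B=158.5273.
  t=1,j=1: stock 139.6500 → up 185.7345 (V=11.3545), down 128.4780 (V=45.9020). Price 27.9407; hedge Δ=-0.6034, bond B=112.2029.
  t=0,j=0: stock 105.0000 → up 139.6500 (V=27.9407), down 96.6000 (V=61.9273). Price 42.7330; hedge Δ=-0.7895, bond B=125.6271.
The time-0 hedge costs 42.7330, which is the no-arbitrage price.

(0,0): Delta=-0.7895 Bond=125.6271
(1,0): Delta=-1.0000 Bond=158.5273
(1,1): Delta=-0.6034 Bond=112.2029
V0=42.7330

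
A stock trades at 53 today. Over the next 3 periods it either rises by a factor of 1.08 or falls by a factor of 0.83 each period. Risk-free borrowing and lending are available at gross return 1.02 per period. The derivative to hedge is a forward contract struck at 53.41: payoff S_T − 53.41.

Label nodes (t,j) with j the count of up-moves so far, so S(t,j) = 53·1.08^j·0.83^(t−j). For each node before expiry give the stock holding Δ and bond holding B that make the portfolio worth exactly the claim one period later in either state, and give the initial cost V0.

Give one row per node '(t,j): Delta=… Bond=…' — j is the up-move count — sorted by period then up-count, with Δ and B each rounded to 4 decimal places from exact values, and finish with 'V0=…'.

(0,0): Delta=1.0000 Bond=-50.3294
(1,0): Delta=1.0000 Bond=-51.3360
(1,1): Delta=1.0000 Bond=-51.3360
(2,0): Delta=1.0000 Bond=-52.3627
(2,1): Delta=1.0000 Bond=-52.3627
(2,2): Delta=1.0000 Bond=-52.3627
V0=2.6706

Since d<R<u, set p* = (R−d)/(u−d) = 0.7600; price each node as the discounted p*-expectation of its children.
Terminal payoffs: V(3,0)=-23.1053, V(3,1)=-13.9774, V(3,2)=-2.1001, V(3,3)=13.3547
(2,0): S=36.5117. Δ = (V_up−V_dn)/(S_up−S_dn) = (-13.9774−-23.1053)/(39.4326−30.3047) = 1.0000. V = [p*·-13.9774 + (1−p*)·-23.1053]/1.02 = -15.8510. B = V − Δ·S = -52.3627.
(2,1): S=47.5092. Δ = (V_up−V_dn)/(S_up−S_dn) = (-2.1001−-13.9774)/(51.3099−39.4326) = 1.0000. V = [p*·-2.1001 + (1−p*)·-13.9774]/1.02 = -4.8535. B = V − Δ·S = -52.3627.
(2,2): S=61.8192. Δ = (V_up−V_dn)/(S_up−S_dn) = (13.3547−-2.1001)/(66.7647−51.3099) = 1.0000. V = [p*·13.3547 + (1−p*)·-2.1001]/1.02 = 9.4565. B = V − Δ·S = -52.3627.
(1,0): S=43.9900. Δ = (V_up−V_dn)/(S_up−S_dn) = (-4.8535−-15.8510)/(47.5092−36.5117) = 1.0000. V = [p*·-4.8535 + (1−p*)·-15.8510]/1.02 = -7.3460. B = V − Δ·S = -51.3360.
(1,1): S=57.2400. Δ = (V_up−V_dn)/(S_up−S_dn) = (9.4565−-4.8535)/(61.8192−47.5092) = 1.0000. V = [p*·9.4565 + (1−p*)·-4.8535]/1.02 = 5.9040. B = V − Δ·S = -51.3360.
(0,0): S=53.0000. Δ = (V_up−V_dn)/(S_up−S_dn) = (5.9040−-7.3460)/(57.2400−43.9900) = 1.0000. V = [p*·5.9040 + (1−p*)·-7.3460]/1.02 = 2.6706. B = V − Δ·S = -50.3294.
Root portfolio cost Δ·53+B reproduces V0=2.6706.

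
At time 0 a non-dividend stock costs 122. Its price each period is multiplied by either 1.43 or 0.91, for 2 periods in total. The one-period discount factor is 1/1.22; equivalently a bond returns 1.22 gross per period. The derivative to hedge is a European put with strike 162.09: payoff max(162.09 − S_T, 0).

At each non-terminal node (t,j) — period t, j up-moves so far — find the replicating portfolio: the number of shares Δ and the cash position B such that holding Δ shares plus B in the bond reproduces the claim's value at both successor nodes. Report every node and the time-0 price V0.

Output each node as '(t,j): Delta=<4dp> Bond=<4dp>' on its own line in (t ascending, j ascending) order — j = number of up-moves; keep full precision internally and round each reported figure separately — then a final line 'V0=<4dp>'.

The replicating-portfolio and risk-neutral prices coincide; use p* = (1.22−0.91)/(1.43−0.91) = 0.5962 for the latter.
Terminal payoffs: V(2,0)=61.0618, V(2,1)=3.3314, V(2,2)=0.0000
  t=1,j=0: stock 111.0200 → up 158.7586 (V=3.3314), down 101.0282 (V=61.0618). Price 21.8407; hedge Δ=-1.0000, bond B=132.8607.
  t=1,j=1: stock 174.4600 → up 249.4778 (V=0.0000), down 158.7586 (V=3.3314). Price 1.1028; hedge Δ=-0.0367, bond B=7.5093.
  t=0,j=0: stock 122.0000 → up 174.4600 (V=1.1028), down 111.0200 (V=21.8407). Price 7.7686; hedge Δ=-0.3269, bond B=47.6492.
Each (Δ,B) replicates both successor values, so the strategy is self-financing and V0 is arbitrage-free.

(0,0): Delta=-0.3269 Bond=47.6492
(1,0): Delta=-1.0000 Bond=132.8607
(1,1): Delta=-0.0367 Bond=7.5093
V0=7.7686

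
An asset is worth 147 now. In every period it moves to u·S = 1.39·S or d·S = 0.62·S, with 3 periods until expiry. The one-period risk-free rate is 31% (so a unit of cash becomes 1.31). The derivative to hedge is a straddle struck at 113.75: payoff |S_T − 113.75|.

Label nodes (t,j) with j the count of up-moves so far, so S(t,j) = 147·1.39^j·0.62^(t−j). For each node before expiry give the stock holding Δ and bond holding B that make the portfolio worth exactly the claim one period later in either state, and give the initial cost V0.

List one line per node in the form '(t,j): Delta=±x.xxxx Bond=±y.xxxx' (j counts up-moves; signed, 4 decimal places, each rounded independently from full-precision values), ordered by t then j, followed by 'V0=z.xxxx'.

(0,0): Delta=0.9277 Bond=-38.9783
(1,0): Delta=0.2153 Bond=13.8607
(1,1): Delta=0.9645 Bond=-58.5888
(2,0): Delta=-1.0000 Bond=86.8321
(2,1): Delta=0.2782 Bond=10.1952
(2,2): Delta=1.0000 Bond=-86.8321
V0=97.3889

No-arbitrage ⇒ martingale measure with p* = (R−d)/(u−d) = 0.8961.
Payoff layer (t=3): V(3,0)=78.7158, V(3,1)=35.2055, V(3,2)=62.3416, V(3,3)=281.0360
(2,0): S=56.5068. Δ = (V_up−V_dn)/(S_up−S_dn) = (35.2055−78.7158)/(78.5445−35.0342) = -1.0000. V = [p*·35.2055 + (1−p*)·78.7158]/1.31 = 30.3253. B = V − Δ·S = 86.8321.
(2,1): S=126.6846. Δ = (V_up−V_dn)/(S_up−S_dn) = (62.3416−35.2055)/(176.0916−78.5445) = 0.2782. V = [p*·62.3416 + (1−p*)·35.2055]/1.31 = 45.4368. B = V − Δ·S = 10.1952.
(2,2): S=284.0187. Δ = (V_up−V_dn)/(S_up−S_dn) = (281.0360−62.3416)/(394.7860−176.0916) = 1.0000. V = [p*·281.0360 + (1−p*)·62.3416]/1.31 = 197.1866. B = V − Δ·S = -86.8321.
(1,0): S=91.1400. Δ = (V_up−V_dn)/(S_up−S_dn) = (45.4368−30.3253)/(126.6846−56.5068) = 0.2153. V = [p*·45.4368 + (1−p*)·30.3253]/1.31 = 33.4861. B = V − Δ·S = 13.8607.
(1,1): S=204.3300. Δ = (V_up−V_dn)/(S_up−S_dn) = (197.1866−45.4368)/(284.0187−126.6846) = 0.9645. V = [p*·197.1866 + (1−p*)·45.4368]/1.31 = 138.4889. B = V − Δ·S = -58.5888.
(0,0): S=147.0000. Δ = (V_up−V_dn)/(S_up−S_dn) = (138.4889−33.4861)/(204.3300−91.1400) = 0.9277. V = [p*·138.4889 + (1−p*)·33.4861]/1.31 = 97.3889. B = V − Δ·S = -38.9783.
Each (Δ,B) replicates both successor values, so the strategy is self-financing and V0 is arbitrage-free.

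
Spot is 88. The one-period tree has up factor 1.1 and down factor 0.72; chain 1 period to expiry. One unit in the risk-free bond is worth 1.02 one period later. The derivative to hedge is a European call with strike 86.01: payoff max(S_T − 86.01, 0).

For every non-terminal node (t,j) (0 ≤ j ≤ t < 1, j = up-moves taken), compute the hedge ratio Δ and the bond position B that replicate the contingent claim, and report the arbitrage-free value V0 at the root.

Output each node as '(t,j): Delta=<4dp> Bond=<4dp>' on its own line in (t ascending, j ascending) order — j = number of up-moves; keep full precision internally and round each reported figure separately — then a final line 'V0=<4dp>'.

(0,0): Delta=0.3227 Bond=-20.0433
V0=8.3514

Since d<R<u, set p* = (R−d)/(u−d) = 0.7895; price each node as the discounted p*-expectation of its children.
Payoff layer (t=1): V(1,0)=0.0000, V(1,1)=10.7900
Node (0,0) S=88.0000: V=(p*·10.7900+(1−p*)·0.0000)/1.02=8.3514; Δ=(10.7900−0.0000)/(96.8000−63.3600)=0.3227; B=V−Δ·S=-20.0433
The time-0 hedge costs 8.3514, which is the no-arbitrage price.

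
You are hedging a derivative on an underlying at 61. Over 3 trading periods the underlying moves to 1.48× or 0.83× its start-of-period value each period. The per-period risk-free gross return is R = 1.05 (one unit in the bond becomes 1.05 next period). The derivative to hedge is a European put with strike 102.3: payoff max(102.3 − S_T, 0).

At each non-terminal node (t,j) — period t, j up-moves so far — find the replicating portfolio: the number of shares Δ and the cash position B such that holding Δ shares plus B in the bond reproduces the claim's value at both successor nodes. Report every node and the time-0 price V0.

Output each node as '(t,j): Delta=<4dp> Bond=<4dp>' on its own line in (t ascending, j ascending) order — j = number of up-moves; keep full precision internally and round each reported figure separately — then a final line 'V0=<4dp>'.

The replicating-portfolio and risk-neutral prices coincide; use p* = (1.05−0.83)/(1.48−0.83) = 0.3385 for the latter.
Payoff layer (t=3): V(3,0)=67.4210, V(3,1)=40.1061, V(3,2)=0.0000, V(3,3)=0.0000
  t=2,j=0: stock 42.0229 → up 62.1939 (V=40.1061), down 34.8790 (V=67.4210). Price 55.4057; hedge Δ=-1.0000, bond B=97.4286.
  t=2,j=1: stock 74.9324 → up 110.9000 (V=0.0000), down 62.1939 (V=40.1061). Price 25.2683; hedge Δ=-0.8234, bond B=86.9700.
  t=2,j=2: stock 133.6144 → up 197.7493 (V=0.0000), down 110.9000 (V=0.0000). Price 0.0000; hedge Δ=0.0000, bond B=0.0000.
  t=1,j=0: stock 50.6300 → up 74.9324 (V=25.2683), down 42.0229 (V=55.4057). Price 43.0527; hedge Δ=-0.9158, bond B=89.4179.
  t=1,j=1: stock 90.2800 → up 133.6144 (V=0.0000), down 74.9324 (V=25.2683). Price 15.9200; hedge Δ=-0.4306, bond B=54.7943.
  t=0,j=0: stock 61.0000 → up 90.2800 (V=15.9200), down 50.6300 (V=43.0527). Price 32.2565; hedge Δ=-0.6843, bond B=73.9992.
Root portfolio cost Δ·61+B reproduces V0=32.2565.

(0,0): Delta=-0.6843 Bond=73.9992
(1,0): Delta=-0.9158 Bond=89.4179
(1,1): Delta=-0.4306 Bond=54.7943
(2,0): Delta=-1.0000 Bond=97.4286
(2,1): Delta=-0.8234 Bond=86.9700
(2,2): Delta=0.0000 Bond=0.0000
V0=32.2565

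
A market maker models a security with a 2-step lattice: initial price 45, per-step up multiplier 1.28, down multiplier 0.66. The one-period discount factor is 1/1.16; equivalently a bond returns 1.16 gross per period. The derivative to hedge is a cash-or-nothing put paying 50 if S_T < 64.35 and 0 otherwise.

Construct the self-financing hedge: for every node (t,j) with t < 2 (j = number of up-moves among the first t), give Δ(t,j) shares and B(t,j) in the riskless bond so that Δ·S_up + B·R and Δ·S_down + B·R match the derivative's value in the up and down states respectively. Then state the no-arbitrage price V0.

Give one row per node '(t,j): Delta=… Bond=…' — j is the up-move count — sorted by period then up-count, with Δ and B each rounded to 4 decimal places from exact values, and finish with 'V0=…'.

(0,0): Delta=-1.2459 Bond=69.0577
(1,0): Delta=0.0000 Bond=43.1034
(1,1): Delta=-1.4001 Bond=88.9878
V0=12.9918

No-arbitrage ⇒ martingale measure with p* = (R−d)/(u−d) = 0.8065.
Terminal payoffs: V(2,0)=50.0000, V(2,1)=50.0000, V(2,2)=0.0000
  t=1,j=0: stock 29.7000 → up 38.0160 (V=50.0000), down 19.6020 (V=50.0000). Price 43.1034; hedge Δ=0.0000, bond B=43.1034.
  t=1,j=1: stock 57.6000 → up 73.7280 (V=0.0000), down 38.0160 (V=50.0000). Price 8.3426; hedge Δ=-1.4001, bond B=88.9878.
  t=0,j=0: stock 45.0000 → up 57.6000 (V=8.3426), down 29.7000 (V=43.1034). Price 12.9918; hedge Δ=-1.2459, bond B=69.0577.
Check: Δ(0,0)·S0 + B(0,0) = 12.9918 = V0.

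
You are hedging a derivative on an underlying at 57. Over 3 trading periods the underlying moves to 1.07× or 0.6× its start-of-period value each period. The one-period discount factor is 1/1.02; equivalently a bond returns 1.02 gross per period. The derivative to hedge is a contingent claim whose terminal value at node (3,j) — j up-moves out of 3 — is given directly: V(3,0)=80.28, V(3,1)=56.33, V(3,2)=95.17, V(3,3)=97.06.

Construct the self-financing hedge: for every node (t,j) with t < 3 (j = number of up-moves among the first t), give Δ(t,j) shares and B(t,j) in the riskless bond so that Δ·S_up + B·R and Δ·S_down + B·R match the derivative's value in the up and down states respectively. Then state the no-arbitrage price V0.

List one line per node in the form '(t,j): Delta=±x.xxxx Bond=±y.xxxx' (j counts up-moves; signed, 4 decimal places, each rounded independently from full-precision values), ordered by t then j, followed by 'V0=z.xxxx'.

(0,0): Delta=0.3094 Bond=72.1902
(1,0): Delta=1.9615 Bond=17.1302
(1,1): Delta=0.1991 Bond=80.3606
(2,0): Delta=-2.4833 Bond=108.6809
(2,1): Delta=2.2582 Bond=6.6147
(2,2): Delta=0.0616 Bond=90.9385
V0=89.8244

Risk-neutral probability p* = (R−d)/(u−d) = (1.02−0.6)/(1.07−0.6) = 0.8936.
Terminal payoffs: V(3,0)=80.2800, V(3,1)=56.3300, V(3,2)=95.1700, V(3,3)=97.0600
Node (2,0) S=20.5200: V=(p*·56.3300+(1−p*)·80.2800)/1.02=57.7234; Δ=(56.3300−80.2800)/(21.9564−12.3120)=-2.4833; B=V−Δ·S=108.6809
Node (2,1) S=36.5940: V=(p*·95.1700+(1−p*)·56.3300)/1.02=89.2530; Δ=(95.1700−56.3300)/(39.1556−21.9564)=2.2582; B=V−Δ·S=6.6147
Node (2,2) S=65.2593: V=(p*·97.0600+(1−p*)·95.1700)/1.02=94.9597; Δ=(97.0600−95.1700)/(69.8275−39.1556)=0.0616; B=V−Δ·S=90.9385
Node (1,0) S=34.2000: V=(p*·89.2530+(1−p*)·57.7234)/1.02=84.2145; Δ=(89.2530−57.7234)/(36.5940−20.5200)=1.9615; B=V−Δ·S=17.1302
Node (1,1) S=60.9900: V=(p*·94.9597+(1−p*)·89.2530)/1.02=92.5026; Δ=(94.9597−89.2530)/(65.2593−36.5940)=0.1991; B=V−Δ·S=80.3606
Node (0,0) S=57.0000: V=(p*·92.5026+(1−p*)·84.2145)/1.02=89.8244; Δ=(92.5026−84.2145)/(60.9900−34.2000)=0.3094; B=V−Δ·S=72.1902
The time-0 hedge costs 89.8244, which is the no-arbitrage price.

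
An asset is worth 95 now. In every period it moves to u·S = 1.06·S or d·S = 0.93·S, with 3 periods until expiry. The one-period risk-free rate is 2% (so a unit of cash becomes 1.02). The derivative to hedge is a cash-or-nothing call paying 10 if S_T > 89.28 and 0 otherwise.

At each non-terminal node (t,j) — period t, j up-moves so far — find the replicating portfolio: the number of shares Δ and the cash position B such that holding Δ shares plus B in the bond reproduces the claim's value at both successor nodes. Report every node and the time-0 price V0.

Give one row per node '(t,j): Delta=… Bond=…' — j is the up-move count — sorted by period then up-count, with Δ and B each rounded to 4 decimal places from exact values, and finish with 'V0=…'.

(0,0): Delta=0.3316 Bond=-24.2036
(1,0): Delta=0.5909 Bond=-47.6034
(1,1): Delta=0.2304 Bond=-14.5028
(2,0): Delta=0.0000 Bond=0.0000
(2,1): Delta=0.8214 Bond=-70.1357
(2,2): Delta=0.0000 Bond=9.8039
V0=7.2958

The replicating-portfolio and risk-neutral prices coincide; use p* = (1.02−0.93)/(1.06−0.93) = 0.6923 for the latter.
Payoff layer (t=3): V(3,0)=0.0000, V(3,1)=0.0000, V(3,2)=10.0000, V(3,3)=10.0000
  t=2,j=0: stock 82.1655 → up 87.0954 (V=0.0000), down 76.4139 (V=0.0000). Price 0.0000; hedge Δ=0.0000, bond B=0.0000.
  t=2,j=1: stock 93.6510 → up 99.2701 (V=10.0000), down 87.0954 (V=0.0000). Price 6.7873; hedge Δ=0.8214, bond B=-70.1357.
  t=2,j=2: stock 106.7420 → up 113.1465 (V=10.0000), down 99.2701 (V=10.0000). Price 9.8039; hedge Δ=0.0000, bond B=9.8039.
  t=1,j=0: stock 88.3500 → up 93.6510 (V=6.7873), down 82.1655 (V=0.0000). Price 4.6068; hedge Δ=0.5909, bond B=-47.6034.
  t=1,j=1: stock 100.7000 → up 106.7420 (V=9.8039), down 93.6510 (V=6.7873). Price 8.7017; hedge Δ=0.2304, bond B=-14.5028.
  t=0,j=0: stock 95.0000 → up 100.7000 (V=8.7017), down 88.3500 (V=4.6068). Price 7.2958; hedge Δ=0.3316, bond B=-24.2036.
Check: Δ(0,0)·S0 + B(0,0) = 7.2958 = V0.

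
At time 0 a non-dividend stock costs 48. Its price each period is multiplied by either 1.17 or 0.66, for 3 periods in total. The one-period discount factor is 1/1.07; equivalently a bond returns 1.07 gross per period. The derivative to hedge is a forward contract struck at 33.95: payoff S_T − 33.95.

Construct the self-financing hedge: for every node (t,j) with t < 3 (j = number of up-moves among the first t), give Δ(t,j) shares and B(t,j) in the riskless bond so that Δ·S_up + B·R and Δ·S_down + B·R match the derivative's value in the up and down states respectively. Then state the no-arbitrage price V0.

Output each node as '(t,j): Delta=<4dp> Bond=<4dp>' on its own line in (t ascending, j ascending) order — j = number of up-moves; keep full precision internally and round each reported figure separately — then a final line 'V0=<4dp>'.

Risk-neutral probability p* = (R−d)/(u−d) = (1.07−0.66)/(1.17−0.66) = 0.8039.
Terminal values V(3,·): V(3,0)=-20.1502, V(3,1)=-9.4867, V(3,2)=9.4168, V(3,3)=42.9274
  t=2,j=0: stock 20.9088 → up 24.4633 (V=-9.4867), down 13.7998 (V=-20.1502). Price -10.8202; hedge Δ=1.0000, bond B=-31.7290.
  t=2,j=1: stock 37.0656 → up 43.3668 (V=9.4168), down 24.4633 (V=-9.4867). Price 5.3366; hedge Δ=1.0000, bond B=-31.7290.
  t=2,j=2: stock 65.7072 → up 76.8774 (V=42.9274), down 43.3668 (V=9.4168). Price 33.9782; hedge Δ=1.0000, bond B=-31.7290.
  t=1,j=0: stock 31.6800 → up 37.0656 (V=5.3366), down 20.9088 (V=-10.8202). Price 2.0268; hedge Δ=1.0000, bond B=-29.6532.
  t=1,j=1: stock 56.1600 → up 65.7072 (V=33.9782), down 37.0656 (V=5.3366). Price 26.5068; hedge Δ=1.0000, bond B=-29.6532.
  t=0,j=0: stock 48.0000 → up 56.1600 (V=26.5068), down 31.6800 (V=2.0268). Price 20.2867; hedge Δ=1.0000, bond B=-27.7133.
The time-0 hedge costs 20.2867, which is the no-arbitrage price.

(0,0): Delta=1.0000 Bond=-27.7133
(1,0): Delta=1.0000 Bond=-29.6532
(1,1): Delta=1.0000 Bond=-29.6532
(2,0): Delta=1.0000 Bond=-31.7290
(2,1): Delta=1.0000 Bond=-31.7290
(2,2): Delta=1.0000 Bond=-31.7290
V0=20.2867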